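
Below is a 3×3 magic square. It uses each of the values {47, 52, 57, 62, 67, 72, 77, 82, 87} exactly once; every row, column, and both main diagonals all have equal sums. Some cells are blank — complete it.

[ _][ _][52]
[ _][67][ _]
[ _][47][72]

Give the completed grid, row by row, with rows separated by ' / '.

62 87 52 / 57 67 77 / 82 47 72

The 9 entries sum to 603, so each line sums to 603/3 = 201.
From row 3, 201 − (47 + 72) gives (3,1) = 82.
From column 2, 201 − (67 + 47) gives (1,2) = 87.
The remaining cell in column 3 is (2,3) = 201 − 124 = 77.
Main diagonal: 67 + 72 + ? = 201, so (1,1) = 62.
Row 2: 67 + 77 + ? = 201, so (2,1) = 57.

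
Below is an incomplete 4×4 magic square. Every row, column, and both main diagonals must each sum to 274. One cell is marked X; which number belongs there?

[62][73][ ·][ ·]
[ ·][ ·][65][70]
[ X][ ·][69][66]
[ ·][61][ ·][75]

Column 4 needs 274; the known cells sum to 211, so (1,4) = 63.
Using main diagonal: 62 + 69 + 75 + ? → (2,2) = 274 − 206 = 68.
Using row 1: 62 + 73 + 63 + ? → (1,3) = 274 − 198 = 76.
The remaining cell in row 2 is (2,1) = 274 − 203 = 71.
Using column 2: 73 + 68 + 61 + ? → (3,2) = 274 − 202 = 72.
The remaining cell in column 3 is (4,3) = 274 − 210 = 64.
Using anti-diagonal: 63 + 65 + 72 + ? → (4,1) = 274 − 200 = 74.
Row 3 needs 274; the known cells sum to 207, so (3,1) = 67.

67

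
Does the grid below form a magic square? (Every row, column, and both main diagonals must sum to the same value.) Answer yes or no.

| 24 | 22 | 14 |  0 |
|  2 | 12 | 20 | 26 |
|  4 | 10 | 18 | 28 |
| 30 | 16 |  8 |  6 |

Yes

Row 1: 24 + 22 + 14 + 0 = 60.
Row 2: 2 + 12 + 20 + 26 = 60.
Row 3: 4 + 10 + 18 + 28 = 60.
Row 4: 30 + 16 + 8 + 6 = 60.
Column 1: 24 + 2 + 4 + 30 = 60.
Column 2: 22 + 12 + 10 + 16 = 60.
Column 3: 14 + 20 + 18 + 8 = 60.
Column 4: 0 + 26 + 28 + 6 = 60.
Main diagonal: 24 + 12 + 18 + 6 = 60.
Anti-diagonal: 0 + 20 + 10 + 30 = 60.
All lines sum to 60.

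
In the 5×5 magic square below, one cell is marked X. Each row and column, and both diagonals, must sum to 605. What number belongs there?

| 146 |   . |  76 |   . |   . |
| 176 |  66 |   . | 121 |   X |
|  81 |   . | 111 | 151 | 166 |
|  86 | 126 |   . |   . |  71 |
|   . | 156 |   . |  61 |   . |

136

The remaining cell in row 3 is (3,2) = 605 − 509 = 96.
The remaining cell in column 1 is (5,1) = 605 − 489 = 116.
The remaining cell in column 2 is (1,2) = 605 − 444 = 161.
Anti-diagonal needs 605; the known cells sum to 474, so (1,5) = 131.
Row 1: 146 + 161 + 76 + 131 + ? = 605, so (1,4) = 91.
Column 4 must total 605; the given cells sum to 424, so (4,4) = 181.
Main diagonal needs 605; the known cells sum to 504, so (5,5) = 101.
Row 4 must total 605; the given cells sum to 464, so (4,3) = 141.
Row 5: 116 + 156 + 61 + 101 + ? = 605, so (5,3) = 171.
From column 3, 605 − (76 + 111 + 141 + 171) gives (2,3) = 106.
Using column 5: 131 + 166 + 71 + 101 + ? → (2,5) = 605 − 469 = 136.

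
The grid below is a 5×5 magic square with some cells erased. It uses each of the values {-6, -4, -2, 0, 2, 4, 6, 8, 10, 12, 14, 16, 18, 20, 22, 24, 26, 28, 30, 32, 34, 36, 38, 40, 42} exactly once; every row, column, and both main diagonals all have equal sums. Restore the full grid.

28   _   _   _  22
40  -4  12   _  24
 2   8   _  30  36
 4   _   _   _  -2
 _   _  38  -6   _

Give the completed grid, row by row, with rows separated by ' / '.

28 34 0 6 22 / 40 -4 12 18 24 / 2 8 14 30 36 / 4 20 26 42 -2 / 16 32 38 -6 10

The 25 entries sum to 450, so each line sums to 450/5 = 90.
Row 2: 40 + (-4) + 12 + 24 + ? = 90, so (2,4) = 18.
The remaining cell in row 3 is (3,3) = 90 − 76 = 14.
Column 1: 28 + 40 + 2 + 4 + ? = 90, so (5,1) = 16.
From column 5, 90 − (22 + 24 + 36 + (-2)) gives (5,5) = 10.
Main diagonal must total 90; the given cells sum to 48, so (4,4) = 42.
Using anti-diagonal: 22 + 18 + 14 + 16 + ? → (4,2) = 90 − 70 = 20.
Row 4 must total 90; the given cells sum to 64, so (4,3) = 26.
Row 5 must total 90; the given cells sum to 58, so (5,2) = 32.
Column 2 needs 90; the known cells sum to 56, so (1,2) = 34.
Column 3: 12 + 14 + 26 + 38 + ? = 90, so (1,3) = 0.
From column 4, 90 − (18 + 30 + 42 + (-6)) gives (1,4) = 6.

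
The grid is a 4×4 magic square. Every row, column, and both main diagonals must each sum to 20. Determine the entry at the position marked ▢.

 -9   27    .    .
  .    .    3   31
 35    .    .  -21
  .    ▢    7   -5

-1

Column 4 must total 20; the given cells sum to 5, so (1,4) = 15.
Row 1: -9 + 27 + 15 + ? = 20, so (1,3) = -13.
From column 3, 20 − (-13 + 3 + 7) gives (3,3) = 23.
The remaining cell in main diagonal is (2,2) = 20 − 9 = 11.
From row 2, 20 − (11 + 3 + 31) gives (2,1) = -25.
Row 3: 35 + 23 + (-21) + ? = 20, so (3,2) = -17.
Column 1 needs 20; the known cells sum to 1, so (4,1) = 19.
The remaining cell in column 2 is (4,2) = 20 − 21 = -1.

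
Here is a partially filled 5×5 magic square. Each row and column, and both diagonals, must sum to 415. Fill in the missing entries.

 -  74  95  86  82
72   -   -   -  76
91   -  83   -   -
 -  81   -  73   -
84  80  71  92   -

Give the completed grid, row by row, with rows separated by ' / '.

Using row 1: 74 + 95 + 86 + 82 + ? → (1,1) = 415 − 337 = 78.
Using row 5: 84 + 80 + 71 + 92 + ? → (5,5) = 415 − 327 = 88.
Column 1 needs 415; the known cells sum to 325, so (4,1) = 90.
Main diagonal: 78 + 83 + 73 + 88 + ? = 415, so (2,2) = 93.
Anti-diagonal: 82 + 83 + 81 + 84 + ? = 415, so (2,4) = 85.
From row 2, 415 − (72 + 93 + 85 + 76) gives (2,3) = 89.
Column 2: 74 + 93 + 81 + 80 + ? = 415, so (3,2) = 87.
Column 3: 95 + 89 + 83 + 71 + ? = 415, so (4,3) = 77.
Column 4 must total 415; the given cells sum to 336, so (3,4) = 79.
From row 3, 415 − (91 + 87 + 83 + 79) gives (3,5) = 75.
Row 4 must total 415; the given cells sum to 321, so (4,5) = 94.

78 74 95 86 82 / 72 93 89 85 76 / 91 87 83 79 75 / 90 81 77 73 94 / 84 80 71 92 88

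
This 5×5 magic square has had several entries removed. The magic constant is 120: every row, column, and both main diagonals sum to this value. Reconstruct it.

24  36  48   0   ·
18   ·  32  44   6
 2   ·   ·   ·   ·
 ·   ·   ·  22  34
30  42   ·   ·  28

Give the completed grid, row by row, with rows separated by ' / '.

24 36 48 0 12 / 18 20 32 44 6 / 2 14 26 38 40 / 46 8 10 22 34 / 30 42 4 16 28

Row 1: 24 + 36 + 48 + 0 + ? = 120, so (1,5) = 12.
Using row 2: 18 + 32 + 44 + 6 + ? → (2,2) = 120 − 100 = 20.
Using column 1: 24 + 18 + 2 + 30 + ? → (4,1) = 120 − 74 = 46.
Column 5 needs 120; the known cells sum to 80, so (3,5) = 40.
From main diagonal, 120 − (24 + 20 + 22 + 28) gives (3,3) = 26.
Anti-diagonal must total 120; the given cells sum to 112, so (4,2) = 8.
Row 4 must total 120; the given cells sum to 110, so (4,3) = 10.
Column 2: 36 + 20 + 8 + 42 + ? = 120, so (3,2) = 14.
From column 3, 120 − (48 + 32 + 26 + 10) gives (5,3) = 4.
Using row 3: 2 + 14 + 26 + 40 + ? → (3,4) = 120 − 82 = 38.
Row 5: 30 + 42 + 4 + 28 + ? = 120, so (5,4) = 16.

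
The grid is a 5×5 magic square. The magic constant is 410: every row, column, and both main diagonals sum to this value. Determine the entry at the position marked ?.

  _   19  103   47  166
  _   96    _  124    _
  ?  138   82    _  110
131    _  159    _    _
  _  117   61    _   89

Row 1: 19 + 103 + 47 + 166 + ? = 410, so (1,1) = 75.
Column 2 must total 410; the given cells sum to 370, so (4,2) = 40.
Using column 3: 103 + 82 + 159 + 61 + ? → (2,3) = 410 − 405 = 5.
From main diagonal, 410 − (75 + 96 + 82 + 89) gives (4,4) = 68.
Anti-diagonal: 166 + 124 + 82 + 40 + ? = 410, so (5,1) = -2.
Using row 4: 131 + 40 + 159 + 68 + ? → (4,5) = 410 − 398 = 12.
From row 5, 410 − (-2 + 117 + 61 + 89) gives (5,4) = 145.
Column 4: 47 + 124 + 68 + 145 + ? = 410, so (3,4) = 26.
The remaining cell in column 5 is (2,5) = 410 − 377 = 33.
From row 2, 410 − (96 + 5 + 124 + 33) gives (2,1) = 152.
From row 3, 410 − (138 + 82 + 26 + 110) gives (3,1) = 54.

54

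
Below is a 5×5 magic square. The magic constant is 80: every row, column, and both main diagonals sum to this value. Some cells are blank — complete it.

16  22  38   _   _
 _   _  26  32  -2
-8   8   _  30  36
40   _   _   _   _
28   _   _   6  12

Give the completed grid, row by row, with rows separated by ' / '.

Using row 3: -8 + 8 + 30 + 36 + ? → (3,3) = 80 − 66 = 14.
From column 1, 80 − (16 + (-8) + 40 + 28) gives (2,1) = 4.
Row 2 must total 80; the given cells sum to 60, so (2,2) = 20.
Main diagonal needs 80; the known cells sum to 62, so (4,4) = 18.
Using column 4: 32 + 30 + 18 + 6 + ? → (1,4) = 80 − 86 = -6.
Row 1: 16 + 22 + 38 + (-6) + ? = 80, so (1,5) = 10.
Column 5 needs 80; the known cells sum to 56, so (4,5) = 24.
Anti-diagonal must total 80; the given cells sum to 84, so (4,2) = -4.
Row 4 needs 80; the known cells sum to 78, so (4,3) = 2.
Column 2 must total 80; the given cells sum to 46, so (5,2) = 34.
From column 3, 80 − (38 + 26 + 14 + 2) gives (5,3) = 0.

16 22 38 -6 10 / 4 20 26 32 -2 / -8 8 14 30 36 / 40 -4 2 18 24 / 28 34 0 6 12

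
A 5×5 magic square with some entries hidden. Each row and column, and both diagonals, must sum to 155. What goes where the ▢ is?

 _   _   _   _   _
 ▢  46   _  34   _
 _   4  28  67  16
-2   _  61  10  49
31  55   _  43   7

22

Row 3 needs 155; the known cells sum to 115, so (3,1) = 40.
Row 4 needs 155; the known cells sum to 118, so (4,2) = 37.
Row 5 needs 155; the known cells sum to 136, so (5,3) = 19.
Column 2: 46 + 4 + 37 + 55 + ? = 155, so (1,2) = 13.
Using column 4: 34 + 67 + 10 + 43 + ? → (1,4) = 155 − 154 = 1.
Main diagonal needs 155; the known cells sum to 91, so (1,1) = 64.
Using anti-diagonal: 34 + 28 + 37 + 31 + ? → (1,5) = 155 − 130 = 25.
The remaining cell in row 1 is (1,3) = 155 − 103 = 52.
The remaining cell in column 1 is (2,1) = 155 − 133 = 22.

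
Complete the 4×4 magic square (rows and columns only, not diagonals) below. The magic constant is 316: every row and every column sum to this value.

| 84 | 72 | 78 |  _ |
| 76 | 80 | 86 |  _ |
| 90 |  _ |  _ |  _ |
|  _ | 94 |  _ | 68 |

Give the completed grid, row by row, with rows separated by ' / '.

84 72 78 82 / 76 80 86 74 / 90 70 64 92 / 66 94 88 68

Using row 1: 84 + 72 + 78 + ? → (1,4) = 316 − 234 = 82.
Row 2 must total 316; the given cells sum to 242, so (2,4) = 74.
From column 1, 316 − (84 + 76 + 90) gives (4,1) = 66.
From column 2, 316 − (72 + 80 + 94) gives (3,2) = 70.
From column 4, 316 − (82 + 74 + 68) gives (3,4) = 92.
Row 3: 90 + 70 + 92 + ? = 316, so (3,3) = 64.
Using row 4: 66 + 94 + 68 + ? → (4,3) = 316 − 228 = 88.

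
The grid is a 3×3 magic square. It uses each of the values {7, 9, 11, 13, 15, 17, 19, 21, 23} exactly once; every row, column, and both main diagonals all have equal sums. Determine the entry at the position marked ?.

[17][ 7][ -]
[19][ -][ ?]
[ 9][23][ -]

The 9 entries sum to 135, so each line sums to 135/3 = 45.
Row 1 must total 45; the given cells sum to 24, so (1,3) = 21.
Using row 3: 9 + 23 + ? → (3,3) = 45 − 32 = 13.
Using column 2: 7 + 23 + ? → (2,2) = 45 − 30 = 15.
Column 3 must total 45; the given cells sum to 34, so (2,3) = 11.

11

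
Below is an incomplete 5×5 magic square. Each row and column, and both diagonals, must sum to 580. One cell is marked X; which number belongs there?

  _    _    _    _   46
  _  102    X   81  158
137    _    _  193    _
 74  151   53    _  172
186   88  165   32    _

From row 4, 580 − (74 + 151 + 53 + 172) gives (4,4) = 130.
The remaining cell in row 5 is (5,5) = 580 − 471 = 109.
From column 4, 580 − (81 + 193 + 130 + 32) gives (1,4) = 144.
Column 5: 46 + 158 + 172 + 109 + ? = 580, so (3,5) = 95.
Anti-diagonal: 46 + 81 + 151 + 186 + ? = 580, so (3,3) = 116.
Using row 3: 137 + 116 + 193 + 95 + ? → (3,2) = 580 − 541 = 39.
Column 2 must total 580; the given cells sum to 380, so (1,2) = 200.
Main diagonal: 102 + 116 + 130 + 109 + ? = 580, so (1,1) = 123.
Row 1: 123 + 200 + 144 + 46 + ? = 580, so (1,3) = 67.
Column 1 must total 580; the given cells sum to 520, so (2,1) = 60.
The remaining cell in column 3 is (2,3) = 580 − 401 = 179.

179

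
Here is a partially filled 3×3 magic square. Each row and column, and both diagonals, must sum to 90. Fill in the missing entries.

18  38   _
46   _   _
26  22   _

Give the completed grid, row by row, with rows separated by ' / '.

From row 1, 90 − (18 + 38) gives (1,3) = 34.
The remaining cell in row 3 is (3,3) = 90 − 48 = 42.
From column 2, 90 − (38 + 22) gives (2,2) = 30.
The remaining cell in column 3 is (2,3) = 90 − 76 = 14.

18 38 34 / 46 30 14 / 26 22 42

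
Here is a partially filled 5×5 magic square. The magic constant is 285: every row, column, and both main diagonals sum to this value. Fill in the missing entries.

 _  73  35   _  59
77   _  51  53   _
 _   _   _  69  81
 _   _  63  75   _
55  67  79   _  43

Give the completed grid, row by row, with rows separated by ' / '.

71 73 35 47 59 / 77 39 51 53 65 / 33 45 57 69 81 / 49 61 63 75 37 / 55 67 79 41 43

Row 5 must total 285; the given cells sum to 244, so (5,4) = 41.
Column 3 needs 285; the known cells sum to 228, so (3,3) = 57.
Column 4 needs 285; the known cells sum to 238, so (1,4) = 47.
The remaining cell in anti-diagonal is (4,2) = 285 − 224 = 61.
Row 1: 73 + 35 + 47 + 59 + ? = 285, so (1,1) = 71.
Main diagonal needs 285; the known cells sum to 246, so (2,2) = 39.
Using row 2: 77 + 39 + 51 + 53 + ? → (2,5) = 285 − 220 = 65.
Column 2 must total 285; the given cells sum to 240, so (3,2) = 45.
From column 5, 285 − (59 + 65 + 81 + 43) gives (4,5) = 37.
Row 3: 45 + 57 + 69 + 81 + ? = 285, so (3,1) = 33.
From row 4, 285 − (61 + 63 + 75 + 37) gives (4,1) = 49.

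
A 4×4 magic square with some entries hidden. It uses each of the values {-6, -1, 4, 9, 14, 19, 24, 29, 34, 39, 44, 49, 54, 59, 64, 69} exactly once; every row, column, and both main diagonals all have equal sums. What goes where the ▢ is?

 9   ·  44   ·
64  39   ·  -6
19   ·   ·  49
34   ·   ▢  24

-1

The 16 entries sum to 504, so each line sums to 504/4 = 126.
Using row 2: 64 + 39 + (-6) + ? → (2,3) = 126 − 97 = 29.
Column 4 needs 126; the known cells sum to 67, so (1,4) = 59.
From main diagonal, 126 − (9 + 39 + 24) gives (3,3) = 54.
Anti-diagonal must total 126; the given cells sum to 122, so (3,2) = 4.
Row 1 needs 126; the known cells sum to 112, so (1,2) = 14.
From column 2, 126 − (14 + 39 + 4) gives (4,2) = 69.
From column 3, 126 − (44 + 29 + 54) gives (4,3) = -1.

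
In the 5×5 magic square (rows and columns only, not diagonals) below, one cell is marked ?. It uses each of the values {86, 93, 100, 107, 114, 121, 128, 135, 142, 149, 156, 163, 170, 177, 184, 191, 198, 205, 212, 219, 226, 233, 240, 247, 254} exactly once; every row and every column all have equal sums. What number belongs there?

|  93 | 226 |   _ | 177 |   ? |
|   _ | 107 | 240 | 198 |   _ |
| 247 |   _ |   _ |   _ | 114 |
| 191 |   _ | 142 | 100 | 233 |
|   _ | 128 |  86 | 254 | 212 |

135

The 25 entries sum to 4250, so each line sums to 4250/5 = 850.
The remaining cell in row 4 is (4,2) = 850 − 666 = 184.
The remaining cell in row 5 is (5,1) = 850 − 680 = 170.
Column 1 needs 850; the known cells sum to 701, so (2,1) = 149.
Column 2 must total 850; the given cells sum to 645, so (3,2) = 205.
Column 4 needs 850; the known cells sum to 729, so (3,4) = 121.
From row 2, 850 − (149 + 107 + 240 + 198) gives (2,5) = 156.
From row 3, 850 − (247 + 205 + 121 + 114) gives (3,3) = 163.
Using column 3: 240 + 163 + 142 + 86 + ? → (1,3) = 850 − 631 = 219.
Column 5 needs 850; the known cells sum to 715, so (1,5) = 135.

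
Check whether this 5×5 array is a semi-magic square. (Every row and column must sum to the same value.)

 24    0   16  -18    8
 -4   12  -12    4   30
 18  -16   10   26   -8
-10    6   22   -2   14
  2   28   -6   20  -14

Row 1: 24 + 0 + 16 + (-18) + 8 = 30.
Row 2: -4 + 12 + (-12) + 4 + 30 = 30.
Row 3: 18 + (-16) + 10 + 26 + (-8) = 30.
Row 4: -10 + 6 + 22 + (-2) + 14 = 30.
Row 5: 2 + 28 + (-6) + 20 + (-14) = 30.
Column 1: 24 + (-4) + 18 + (-10) + 2 = 30.
Column 2: 0 + 12 + (-16) + 6 + 28 = 30.
Column 3: 16 + (-12) + 10 + 22 + (-6) = 30.
Column 4: -18 + 4 + 26 + (-2) + 20 = 30.
Column 5: 8 + 30 + (-8) + 14 + (-14) = 30.
All lines sum to 30.

Yes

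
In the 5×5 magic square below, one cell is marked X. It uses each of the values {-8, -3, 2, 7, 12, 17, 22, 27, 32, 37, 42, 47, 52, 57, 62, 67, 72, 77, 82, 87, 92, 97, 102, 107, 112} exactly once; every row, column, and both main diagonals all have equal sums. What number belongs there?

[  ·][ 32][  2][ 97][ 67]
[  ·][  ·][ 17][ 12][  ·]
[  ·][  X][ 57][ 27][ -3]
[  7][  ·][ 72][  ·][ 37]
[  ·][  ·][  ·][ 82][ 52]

The 25 entries sum to 1300, so each line sums to 1300/5 = 260.
The remaining cell in row 1 is (1,1) = 260 − 198 = 62.
Column 3: 2 + 17 + 57 + 72 + ? = 260, so (5,3) = 112.
Using column 4: 97 + 12 + 27 + 82 + ? → (4,4) = 260 − 218 = 42.
The remaining cell in column 5 is (2,5) = 260 − 153 = 107.
Using main diagonal: 62 + 57 + 42 + 52 + ? → (2,2) = 260 − 213 = 47.
Row 2 needs 260; the known cells sum to 183, so (2,1) = 77.
Row 4 needs 260; the known cells sum to 158, so (4,2) = 102.
Anti-diagonal needs 260; the known cells sum to 238, so (5,1) = 22.
From row 5, 260 − (22 + 112 + 82 + 52) gives (5,2) = -8.
Column 1 needs 260; the known cells sum to 168, so (3,1) = 92.
Column 2 must total 260; the given cells sum to 173, so (3,2) = 87.

87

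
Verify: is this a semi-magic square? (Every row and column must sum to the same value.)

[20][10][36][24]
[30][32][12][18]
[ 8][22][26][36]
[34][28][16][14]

Row 1: 20 + 10 + 36 + 24 = 90.
Row 2: 30 + 32 + 12 + 18 = 92.
Row 3: 8 + 22 + 26 + 36 = 92.
Row 4: 34 + 28 + 16 + 14 = 92.
Column 1: 20 + 30 + 8 + 34 = 92.
Column 2: 10 + 32 + 22 + 28 = 92.
Column 3: 36 + 12 + 26 + 16 = 90.
Column 4: 24 + 18 + 36 + 14 = 92.

No — row 1 sums to 90 but row 2 sums to 92.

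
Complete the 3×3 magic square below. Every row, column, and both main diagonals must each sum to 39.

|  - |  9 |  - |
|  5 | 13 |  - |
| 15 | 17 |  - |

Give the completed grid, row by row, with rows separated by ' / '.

19 9 11 / 5 13 21 / 15 17 7

The remaining cell in row 2 is (2,3) = 39 − 18 = 21.
From row 3, 39 − (15 + 17) gives (3,3) = 7.
Column 1 must total 39; the given cells sum to 20, so (1,1) = 19.
Column 3 needs 39; the known cells sum to 28, so (1,3) = 11.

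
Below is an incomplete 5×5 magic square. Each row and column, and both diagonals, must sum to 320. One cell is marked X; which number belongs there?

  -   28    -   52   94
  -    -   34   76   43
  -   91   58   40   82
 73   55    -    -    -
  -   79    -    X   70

Row 3 must total 320; the given cells sum to 271, so (3,1) = 49.
The remaining cell in column 2 is (2,2) = 320 − 253 = 67.
Using column 5: 94 + 43 + 82 + 70 + ? → (4,5) = 320 − 289 = 31.
Anti-diagonal must total 320; the given cells sum to 283, so (5,1) = 37.
Row 2: 67 + 34 + 76 + 43 + ? = 320, so (2,1) = 100.
From column 1, 320 − (100 + 49 + 73 + 37) gives (1,1) = 61.
Main diagonal must total 320; the given cells sum to 256, so (4,4) = 64.
From row 1, 320 − (61 + 28 + 52 + 94) gives (1,3) = 85.
Row 4 needs 320; the known cells sum to 223, so (4,3) = 97.
Column 3: 85 + 34 + 58 + 97 + ? = 320, so (5,3) = 46.
Using column 4: 52 + 76 + 40 + 64 + ? → (5,4) = 320 − 232 = 88.

88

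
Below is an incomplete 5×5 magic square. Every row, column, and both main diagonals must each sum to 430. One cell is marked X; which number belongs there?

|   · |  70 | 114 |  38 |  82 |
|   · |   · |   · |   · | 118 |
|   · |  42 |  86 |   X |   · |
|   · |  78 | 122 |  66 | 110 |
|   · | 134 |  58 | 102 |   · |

130

Row 1: 70 + 114 + 38 + 82 + ? = 430, so (1,1) = 126.
From row 4, 430 − (78 + 122 + 66 + 110) gives (4,1) = 54.
Column 2 needs 430; the known cells sum to 324, so (2,2) = 106.
Column 3 needs 430; the known cells sum to 380, so (2,3) = 50.
From main diagonal, 430 − (126 + 106 + 86 + 66) gives (5,5) = 46.
The remaining cell in row 5 is (5,1) = 430 − 340 = 90.
From column 5, 430 − (82 + 118 + 110 + 46) gives (3,5) = 74.
Anti-diagonal: 82 + 86 + 78 + 90 + ? = 430, so (2,4) = 94.
Row 2 needs 430; the known cells sum to 368, so (2,1) = 62.
The remaining cell in column 1 is (3,1) = 430 − 332 = 98.
The remaining cell in column 4 is (3,4) = 430 − 300 = 130.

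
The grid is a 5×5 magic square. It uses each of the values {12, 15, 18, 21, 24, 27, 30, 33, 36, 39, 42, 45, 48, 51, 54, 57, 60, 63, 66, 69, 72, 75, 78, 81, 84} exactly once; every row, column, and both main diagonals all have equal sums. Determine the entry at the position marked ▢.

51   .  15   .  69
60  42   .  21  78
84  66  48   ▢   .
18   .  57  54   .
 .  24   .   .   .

The 25 entries sum to 1200, so each line sums to 1200/5 = 240.
Row 2 needs 240; the known cells sum to 201, so (2,3) = 39.
Column 1 must total 240; the given cells sum to 213, so (5,1) = 27.
From column 3, 240 − (15 + 39 + 48 + 57) gives (5,3) = 81.
Main diagonal: 51 + 42 + 48 + 54 + ? = 240, so (5,5) = 45.
From anti-diagonal, 240 − (69 + 21 + 48 + 27) gives (4,2) = 75.
Using row 4: 18 + 75 + 57 + 54 + ? → (4,5) = 240 − 204 = 36.
Row 5: 27 + 24 + 81 + 45 + ? = 240, so (5,4) = 63.
Column 2 needs 240; the known cells sum to 207, so (1,2) = 33.
The remaining cell in column 5 is (3,5) = 240 − 228 = 12.
The remaining cell in row 1 is (1,4) = 240 − 168 = 72.
The remaining cell in row 3 is (3,4) = 240 − 210 = 30.

30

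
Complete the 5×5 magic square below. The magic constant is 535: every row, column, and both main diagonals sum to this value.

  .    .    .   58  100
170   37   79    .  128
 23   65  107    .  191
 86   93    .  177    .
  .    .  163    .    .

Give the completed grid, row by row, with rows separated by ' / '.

142 184 51 58 100 / 170 37 79 121 128 / 23 65 107 149 191 / 86 93 135 177 44 / 114 156 163 30 72

From row 2, 535 − (170 + 37 + 79 + 128) gives (2,4) = 121.
The remaining cell in row 3 is (3,4) = 535 − 386 = 149.
Using column 4: 58 + 121 + 149 + 177 + ? → (5,4) = 535 − 505 = 30.
Anti-diagonal needs 535; the known cells sum to 421, so (5,1) = 114.
Using column 1: 170 + 23 + 86 + 114 + ? → (1,1) = 535 − 393 = 142.
Main diagonal: 142 + 37 + 107 + 177 + ? = 535, so (5,5) = 72.
Row 5 must total 535; the given cells sum to 379, so (5,2) = 156.
The remaining cell in column 2 is (1,2) = 535 − 351 = 184.
Column 5 must total 535; the given cells sum to 491, so (4,5) = 44.
The remaining cell in row 1 is (1,3) = 535 − 484 = 51.
Row 4 must total 535; the given cells sum to 400, so (4,3) = 135.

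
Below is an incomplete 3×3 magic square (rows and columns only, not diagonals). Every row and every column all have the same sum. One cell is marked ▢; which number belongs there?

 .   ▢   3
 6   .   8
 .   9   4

5

Column 3 is complete and sums to 15; that is the magic constant.
The remaining cell in row 2 is (2,2) = 15 − 14 = 1.
The remaining cell in row 3 is (3,1) = 15 − 13 = 2.
Column 1 must total 15; the given cells sum to 8, so (1,1) = 7.
The remaining cell in column 2 is (1,2) = 15 − 10 = 5.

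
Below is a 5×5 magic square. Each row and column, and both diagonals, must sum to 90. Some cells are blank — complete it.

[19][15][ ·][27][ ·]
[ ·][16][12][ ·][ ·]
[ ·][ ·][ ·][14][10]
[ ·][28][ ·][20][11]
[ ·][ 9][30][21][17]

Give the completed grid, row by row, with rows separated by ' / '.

Using row 5: 9 + 30 + 21 + 17 + ? → (5,1) = 90 − 77 = 13.
The remaining cell in column 2 is (3,2) = 90 − 68 = 22.
Column 4 must total 90; the given cells sum to 82, so (2,4) = 8.
Main diagonal must total 90; the given cells sum to 72, so (3,3) = 18.
The remaining cell in anti-diagonal is (1,5) = 90 − 67 = 23.
From row 1, 90 − (19 + 15 + 27 + 23) gives (1,3) = 6.
From row 3, 90 − (22 + 18 + 14 + 10) gives (3,1) = 26.
Using column 3: 6 + 12 + 18 + 30 + ? → (4,3) = 90 − 66 = 24.
Using column 5: 23 + 10 + 11 + 17 + ? → (2,5) = 90 − 61 = 29.
From row 2, 90 − (16 + 12 + 8 + 29) gives (2,1) = 25.
Row 4 must total 90; the given cells sum to 83, so (4,1) = 7.

19 15 6 27 23 / 25 16 12 8 29 / 26 22 18 14 10 / 7 28 24 20 11 / 13 9 30 21 17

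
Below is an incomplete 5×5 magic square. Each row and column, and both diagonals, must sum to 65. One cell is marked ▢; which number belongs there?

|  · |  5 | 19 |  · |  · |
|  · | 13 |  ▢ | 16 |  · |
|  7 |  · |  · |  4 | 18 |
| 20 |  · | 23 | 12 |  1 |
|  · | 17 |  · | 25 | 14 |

2

Using row 4: 20 + 23 + 12 + 1 + ? → (4,2) = 65 − 56 = 9.
Column 2 must total 65; the given cells sum to 44, so (3,2) = 21.
Column 4: 16 + 4 + 12 + 25 + ? = 65, so (1,4) = 8.
Row 3: 7 + 21 + 4 + 18 + ? = 65, so (3,3) = 15.
Main diagonal: 13 + 15 + 12 + 14 + ? = 65, so (1,1) = 11.
Row 1: 11 + 5 + 19 + 8 + ? = 65, so (1,5) = 22.
Column 5 needs 65; the known cells sum to 55, so (2,5) = 10.
The remaining cell in anti-diagonal is (5,1) = 65 − 62 = 3.
The remaining cell in row 5 is (5,3) = 65 − 59 = 6.
Using column 1: 11 + 7 + 20 + 3 + ? → (2,1) = 65 − 41 = 24.
Using column 3: 19 + 15 + 23 + 6 + ? → (2,3) = 65 − 63 = 2.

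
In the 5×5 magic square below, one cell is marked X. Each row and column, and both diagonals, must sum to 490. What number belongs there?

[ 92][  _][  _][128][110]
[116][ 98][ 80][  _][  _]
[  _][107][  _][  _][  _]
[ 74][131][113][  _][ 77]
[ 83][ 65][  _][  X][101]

Row 4 needs 490; the known cells sum to 395, so (4,4) = 95.
Column 1 must total 490; the given cells sum to 365, so (3,1) = 125.
From column 2, 490 − (98 + 107 + 131 + 65) gives (1,2) = 89.
The remaining cell in main diagonal is (3,3) = 490 − 386 = 104.
Anti-diagonal: 110 + 104 + 131 + 83 + ? = 490, so (2,4) = 62.
Row 1: 92 + 89 + 128 + 110 + ? = 490, so (1,3) = 71.
From row 2, 490 − (116 + 98 + 80 + 62) gives (2,5) = 134.
Column 3: 71 + 80 + 104 + 113 + ? = 490, so (5,3) = 122.
Column 5 must total 490; the given cells sum to 422, so (3,5) = 68.
Using row 3: 125 + 107 + 104 + 68 + ? → (3,4) = 490 − 404 = 86.
Row 5 must total 490; the given cells sum to 371, so (5,4) = 119.

119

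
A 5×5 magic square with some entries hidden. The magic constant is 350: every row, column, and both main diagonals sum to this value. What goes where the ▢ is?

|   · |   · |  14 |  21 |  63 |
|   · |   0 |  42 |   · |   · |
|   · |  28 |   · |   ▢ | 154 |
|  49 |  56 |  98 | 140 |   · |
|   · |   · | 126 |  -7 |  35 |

112

Row 4 needs 350; the known cells sum to 343, so (4,5) = 7.
The remaining cell in column 3 is (3,3) = 350 − 280 = 70.
Column 5: 63 + 154 + 7 + 35 + ? = 350, so (2,5) = 91.
Main diagonal must total 350; the given cells sum to 245, so (1,1) = 105.
From row 1, 350 − (105 + 14 + 21 + 63) gives (1,2) = 147.
The remaining cell in column 2 is (5,2) = 350 − 231 = 119.
Row 5: 119 + 126 + (-7) + 35 + ? = 350, so (5,1) = 77.
Using anti-diagonal: 63 + 70 + 56 + 77 + ? → (2,4) = 350 − 266 = 84.
The remaining cell in row 2 is (2,1) = 350 − 217 = 133.
Using column 1: 105 + 133 + 49 + 77 + ? → (3,1) = 350 − 364 = -14.
Column 4 needs 350; the known cells sum to 238, so (3,4) = 112.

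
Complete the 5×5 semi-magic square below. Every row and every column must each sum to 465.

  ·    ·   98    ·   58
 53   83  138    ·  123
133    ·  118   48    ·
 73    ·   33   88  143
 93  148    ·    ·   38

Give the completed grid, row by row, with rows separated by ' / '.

Row 2: 53 + 83 + 138 + 123 + ? = 465, so (2,4) = 68.
Row 4 needs 465; the known cells sum to 337, so (4,2) = 128.
From column 1, 465 − (53 + 133 + 73 + 93) gives (1,1) = 113.
Using column 3: 98 + 138 + 118 + 33 + ? → (5,3) = 465 − 387 = 78.
Using column 5: 58 + 123 + 143 + 38 + ? → (3,5) = 465 − 362 = 103.
From row 3, 465 − (133 + 118 + 48 + 103) gives (3,2) = 63.
The remaining cell in row 5 is (5,4) = 465 − 357 = 108.
Column 2 needs 465; the known cells sum to 422, so (1,2) = 43.
Column 4: 68 + 48 + 88 + 108 + ? = 465, so (1,4) = 153.

113 43 98 153 58 / 53 83 138 68 123 / 133 63 118 48 103 / 73 128 33 88 143 / 93 148 78 108 38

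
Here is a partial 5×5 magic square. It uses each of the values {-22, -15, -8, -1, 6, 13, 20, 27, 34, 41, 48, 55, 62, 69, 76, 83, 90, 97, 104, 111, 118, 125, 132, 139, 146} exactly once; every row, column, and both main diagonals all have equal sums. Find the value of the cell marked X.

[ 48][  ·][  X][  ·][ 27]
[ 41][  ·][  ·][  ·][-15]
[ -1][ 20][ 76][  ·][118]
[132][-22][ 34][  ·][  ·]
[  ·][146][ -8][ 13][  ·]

The 25 entries sum to 1550, so each line sums to 1550/5 = 310.
From row 3, 310 − (-1 + 20 + 76 + 118) gives (3,4) = 97.
Column 1: 48 + 41 + (-1) + 132 + ? = 310, so (5,1) = 90.
Anti-diagonal must total 310; the given cells sum to 171, so (2,4) = 139.
Row 5: 90 + 146 + (-8) + 13 + ? = 310, so (5,5) = 69.
Using column 5: 27 + (-15) + 118 + 69 + ? → (4,5) = 310 − 199 = 111.
Using row 4: 132 + (-22) + 34 + 111 + ? → (4,4) = 310 − 255 = 55.
Column 4 must total 310; the given cells sum to 304, so (1,4) = 6.
Main diagonal must total 310; the given cells sum to 248, so (2,2) = 62.
From row 2, 310 − (41 + 62 + 139 + (-15)) gives (2,3) = 83.
The remaining cell in column 2 is (1,2) = 310 − 206 = 104.
From column 3, 310 − (83 + 76 + 34 + (-8)) gives (1,3) = 125.

125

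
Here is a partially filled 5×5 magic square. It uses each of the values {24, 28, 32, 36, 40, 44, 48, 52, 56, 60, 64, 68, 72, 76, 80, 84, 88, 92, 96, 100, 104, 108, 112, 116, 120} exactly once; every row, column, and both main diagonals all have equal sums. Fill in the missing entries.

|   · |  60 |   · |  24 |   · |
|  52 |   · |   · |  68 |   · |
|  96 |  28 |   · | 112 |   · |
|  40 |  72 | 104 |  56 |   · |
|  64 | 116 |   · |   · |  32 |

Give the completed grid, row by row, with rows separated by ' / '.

The 25 entries sum to 1800, so each line sums to 1800/5 = 360.
The remaining cell in row 4 is (4,5) = 360 − 272 = 88.
From column 1, 360 − (52 + 96 + 40 + 64) gives (1,1) = 108.
Column 2: 60 + 28 + 72 + 116 + ? = 360, so (2,2) = 84.
From column 4, 360 − (24 + 68 + 112 + 56) gives (5,4) = 100.
Using main diagonal: 108 + 84 + 56 + 32 + ? → (3,3) = 360 − 280 = 80.
The remaining cell in anti-diagonal is (1,5) = 360 − 284 = 76.
Using row 1: 108 + 60 + 24 + 76 + ? → (1,3) = 360 − 268 = 92.
The remaining cell in row 3 is (3,5) = 360 − 316 = 44.
Row 5 needs 360; the known cells sum to 312, so (5,3) = 48.
Column 3 needs 360; the known cells sum to 324, so (2,3) = 36.
Using column 5: 76 + 44 + 88 + 32 + ? → (2,5) = 360 − 240 = 120.

108 60 92 24 76 / 52 84 36 68 120 / 96 28 80 112 44 / 40 72 104 56 88 / 64 116 48 100 32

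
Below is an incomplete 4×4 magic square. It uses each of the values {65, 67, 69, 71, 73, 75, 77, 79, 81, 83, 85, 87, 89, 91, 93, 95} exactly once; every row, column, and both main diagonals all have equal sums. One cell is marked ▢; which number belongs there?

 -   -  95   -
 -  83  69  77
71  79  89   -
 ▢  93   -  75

85

The 16 entries sum to 1280, so each line sums to 1280/4 = 320.
Row 2 must total 320; the given cells sum to 229, so (2,1) = 91.
Row 3 must total 320; the given cells sum to 239, so (3,4) = 81.
Using column 2: 83 + 79 + 93 + ? → (1,2) = 320 − 255 = 65.
Column 3 needs 320; the known cells sum to 253, so (4,3) = 67.
From column 4, 320 − (77 + 81 + 75) gives (1,4) = 87.
From main diagonal, 320 − (83 + 89 + 75) gives (1,1) = 73.
Anti-diagonal: 87 + 69 + 79 + ? = 320, so (4,1) = 85.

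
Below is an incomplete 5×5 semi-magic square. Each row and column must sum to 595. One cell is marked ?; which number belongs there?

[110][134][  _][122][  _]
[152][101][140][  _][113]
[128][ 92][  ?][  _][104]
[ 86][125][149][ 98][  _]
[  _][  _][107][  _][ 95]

Row 2: 152 + 101 + 140 + 113 + ? = 595, so (2,4) = 89.
From row 4, 595 − (86 + 125 + 149 + 98) gives (4,5) = 137.
Column 1 needs 595; the known cells sum to 476, so (5,1) = 119.
Using column 2: 134 + 101 + 92 + 125 + ? → (5,2) = 595 − 452 = 143.
Column 5 must total 595; the given cells sum to 449, so (1,5) = 146.
Row 1 must total 595; the given cells sum to 512, so (1,3) = 83.
Row 5 must total 595; the given cells sum to 464, so (5,4) = 131.
The remaining cell in column 3 is (3,3) = 595 − 479 = 116.

116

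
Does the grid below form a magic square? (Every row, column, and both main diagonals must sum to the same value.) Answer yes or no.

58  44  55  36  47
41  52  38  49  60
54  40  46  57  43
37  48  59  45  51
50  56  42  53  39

Yes

Row 1: 58 + 44 + 55 + 36 + 47 = 240.
Row 2: 41 + 52 + 38 + 49 + 60 = 240.
Row 3: 54 + 40 + 46 + 57 + 43 = 240.
Row 4: 37 + 48 + 59 + 45 + 51 = 240.
Row 5: 50 + 56 + 42 + 53 + 39 = 240.
Column 1: 58 + 41 + 54 + 37 + 50 = 240.
Column 2: 44 + 52 + 40 + 48 + 56 = 240.
Column 3: 55 + 38 + 46 + 59 + 42 = 240.
Column 4: 36 + 49 + 57 + 45 + 53 = 240.
Column 5: 47 + 60 + 43 + 51 + 39 = 240.
Main diagonal: 58 + 52 + 46 + 45 + 39 = 240.
Anti-diagonal: 47 + 49 + 46 + 48 + 50 = 240.
All lines sum to 240.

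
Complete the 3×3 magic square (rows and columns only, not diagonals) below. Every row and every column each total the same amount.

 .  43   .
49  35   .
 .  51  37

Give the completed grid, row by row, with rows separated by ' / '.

Column 2 is already complete: 43 + 35 + 51 = 129, so that is the magic constant.
Row 2 must total 129; the given cells sum to 84, so (2,3) = 45.
Using row 3: 51 + 37 + ? → (3,1) = 129 − 88 = 41.
Using column 1: 49 + 41 + ? → (1,1) = 129 − 90 = 39.
The remaining cell in column 3 is (1,3) = 129 − 82 = 47.

39 43 47 / 49 35 45 / 41 51 37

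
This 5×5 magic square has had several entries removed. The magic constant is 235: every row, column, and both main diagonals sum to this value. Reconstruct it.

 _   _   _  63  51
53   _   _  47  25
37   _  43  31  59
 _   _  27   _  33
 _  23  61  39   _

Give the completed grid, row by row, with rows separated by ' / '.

29 57 35 63 51 / 53 41 69 47 25 / 37 65 43 31 59 / 71 49 27 55 33 / 45 23 61 39 67

From row 3, 235 − (37 + 43 + 31 + 59) gives (3,2) = 65.
Column 4: 63 + 47 + 31 + 39 + ? = 235, so (4,4) = 55.
Column 5 must total 235; the given cells sum to 168, so (5,5) = 67.
Row 5 needs 235; the known cells sum to 190, so (5,1) = 45.
Using anti-diagonal: 51 + 47 + 43 + 45 + ? → (4,2) = 235 − 186 = 49.
Row 4 must total 235; the given cells sum to 164, so (4,1) = 71.
From column 1, 235 − (53 + 37 + 71 + 45) gives (1,1) = 29.
Main diagonal needs 235; the known cells sum to 194, so (2,2) = 41.
The remaining cell in row 2 is (2,3) = 235 − 166 = 69.
The remaining cell in column 2 is (1,2) = 235 − 178 = 57.
Column 3: 69 + 43 + 27 + 61 + ? = 235, so (1,3) = 35.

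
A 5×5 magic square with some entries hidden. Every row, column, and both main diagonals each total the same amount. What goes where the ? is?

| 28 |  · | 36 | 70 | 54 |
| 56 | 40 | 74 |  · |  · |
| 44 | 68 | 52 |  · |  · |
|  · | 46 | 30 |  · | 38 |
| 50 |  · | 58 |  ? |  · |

42

Column 3 is complete and sums to 250; that is the magic constant.
From row 1, 250 − (28 + 36 + 70 + 54) gives (1,2) = 62.
Column 1 must total 250; the given cells sum to 178, so (4,1) = 72.
Column 2: 62 + 40 + 68 + 46 + ? = 250, so (5,2) = 34.
Using anti-diagonal: 54 + 52 + 46 + 50 + ? → (2,4) = 250 − 202 = 48.
The remaining cell in row 2 is (2,5) = 250 − 218 = 32.
Row 4 needs 250; the known cells sum to 186, so (4,4) = 64.
The remaining cell in main diagonal is (5,5) = 250 − 184 = 66.
The remaining cell in row 5 is (5,4) = 250 − 208 = 42.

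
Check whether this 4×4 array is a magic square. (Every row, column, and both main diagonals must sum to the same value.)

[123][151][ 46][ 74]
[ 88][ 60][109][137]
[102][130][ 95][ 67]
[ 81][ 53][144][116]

Row 1: 123 + 151 + 46 + 74 = 394.
Row 2: 88 + 60 + 109 + 137 = 394.
Row 3: 102 + 130 + 95 + 67 = 394.
Row 4: 81 + 53 + 144 + 116 = 394.
Column 1: 123 + 88 + 102 + 81 = 394.
Column 2: 151 + 60 + 130 + 53 = 394.
Column 3: 46 + 109 + 95 + 144 = 394.
Column 4: 74 + 137 + 67 + 116 = 394.
Main diagonal: 123 + 60 + 95 + 116 = 394.
Anti-diagonal: 74 + 109 + 130 + 81 = 394.
All lines sum to 394.

Yes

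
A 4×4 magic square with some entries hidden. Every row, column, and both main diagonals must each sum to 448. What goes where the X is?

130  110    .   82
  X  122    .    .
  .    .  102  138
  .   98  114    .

86

Row 1 needs 448; the known cells sum to 322, so (1,3) = 126.
Column 2 must total 448; the given cells sum to 330, so (3,2) = 118.
Column 3 must total 448; the given cells sum to 342, so (2,3) = 106.
Using main diagonal: 130 + 122 + 102 + ? → (4,4) = 448 − 354 = 94.
Anti-diagonal: 82 + 106 + 118 + ? = 448, so (4,1) = 142.
The remaining cell in row 3 is (3,1) = 448 − 358 = 90.
Using column 1: 130 + 90 + 142 + ? → (2,1) = 448 − 362 = 86.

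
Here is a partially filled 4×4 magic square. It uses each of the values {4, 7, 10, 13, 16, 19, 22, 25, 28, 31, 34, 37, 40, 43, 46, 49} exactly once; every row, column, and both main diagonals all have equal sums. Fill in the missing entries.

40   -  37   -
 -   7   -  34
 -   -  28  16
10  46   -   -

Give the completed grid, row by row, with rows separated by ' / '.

The 16 entries sum to 424, so each line sums to 424/4 = 106.
Main diagonal needs 106; the known cells sum to 75, so (4,4) = 31.
Row 4 must total 106; the given cells sum to 87, so (4,3) = 19.
Using column 3: 37 + 28 + 19 + ? → (2,3) = 106 − 84 = 22.
Column 4: 34 + 16 + 31 + ? = 106, so (1,4) = 25.
From anti-diagonal, 106 − (25 + 22 + 10) gives (3,2) = 49.
Row 1 needs 106; the known cells sum to 102, so (1,2) = 4.
Row 2 must total 106; the given cells sum to 63, so (2,1) = 43.
From row 3, 106 − (49 + 28 + 16) gives (3,1) = 13.

40 4 37 25 / 43 7 22 34 / 13 49 28 16 / 10 46 19 31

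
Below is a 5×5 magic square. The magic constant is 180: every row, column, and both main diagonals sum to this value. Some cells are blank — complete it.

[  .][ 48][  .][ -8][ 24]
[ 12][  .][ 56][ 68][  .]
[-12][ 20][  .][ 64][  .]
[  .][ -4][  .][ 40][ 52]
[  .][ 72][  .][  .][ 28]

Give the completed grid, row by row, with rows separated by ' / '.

Column 2 must total 180; the given cells sum to 136, so (2,2) = 44.
Using column 4: -8 + 68 + 64 + 40 + ? → (5,4) = 180 − 164 = 16.
Using row 2: 12 + 44 + 56 + 68 + ? → (2,5) = 180 − 180 = 0.
Column 5: 24 + 0 + 52 + 28 + ? = 180, so (3,5) = 76.
The remaining cell in row 3 is (3,3) = 180 − 148 = 32.
Main diagonal: 44 + 32 + 40 + 28 + ? = 180, so (1,1) = 36.
From anti-diagonal, 180 − (24 + 68 + 32 + (-4)) gives (5,1) = 60.
Row 1 must total 180; the given cells sum to 100, so (1,3) = 80.
Row 5: 60 + 72 + 16 + 28 + ? = 180, so (5,3) = 4.
The remaining cell in column 1 is (4,1) = 180 − 96 = 84.
Column 3 needs 180; the known cells sum to 172, so (4,3) = 8.

36 48 80 -8 24 / 12 44 56 68 0 / -12 20 32 64 76 / 84 -4 8 40 52 / 60 72 4 16 28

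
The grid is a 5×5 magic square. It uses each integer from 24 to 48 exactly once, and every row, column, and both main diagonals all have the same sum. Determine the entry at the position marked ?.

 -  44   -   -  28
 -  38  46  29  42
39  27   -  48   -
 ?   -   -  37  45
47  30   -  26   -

The entries are 24 through 48, which sum to 900, so each line sums to 900/5 = 180.
From row 2, 180 − (38 + 46 + 29 + 42) gives (2,1) = 25.
Using column 2: 44 + 38 + 27 + 30 + ? → (4,2) = 180 − 139 = 41.
Column 4: 29 + 48 + 37 + 26 + ? = 180, so (1,4) = 40.
The remaining cell in anti-diagonal is (3,3) = 180 − 145 = 35.
Row 3 must total 180; the given cells sum to 149, so (3,5) = 31.
Using column 5: 28 + 42 + 31 + 45 + ? → (5,5) = 180 − 146 = 34.
The remaining cell in main diagonal is (1,1) = 180 − 144 = 36.
Row 1 needs 180; the known cells sum to 148, so (1,3) = 32.
Row 5 must total 180; the given cells sum to 137, so (5,3) = 43.
Column 1: 36 + 25 + 39 + 47 + ? = 180, so (4,1) = 33.

33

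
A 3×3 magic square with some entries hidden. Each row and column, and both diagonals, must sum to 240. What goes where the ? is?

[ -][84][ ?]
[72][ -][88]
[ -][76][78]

Row 2 needs 240; the known cells sum to 160, so (2,2) = 80.
The remaining cell in row 3 is (3,1) = 240 − 154 = 86.
From column 1, 240 − (72 + 86) gives (1,1) = 82.
Column 3 needs 240; the known cells sum to 166, so (1,3) = 74.

74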